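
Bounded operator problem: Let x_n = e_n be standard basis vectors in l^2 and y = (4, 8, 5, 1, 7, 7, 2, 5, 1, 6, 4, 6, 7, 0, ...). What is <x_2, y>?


x_2 = e_2 is the standard basis vector with 1 in position 2.
<x_2, y> = y_2 = 8
As n -> infinity, <x_n, y> -> 0, confirming weak convergence of (x_n) to 0.

8


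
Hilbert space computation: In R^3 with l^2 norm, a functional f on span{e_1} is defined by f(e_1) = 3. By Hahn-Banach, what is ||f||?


The norm of f is given by ||f|| = sup_{||x||=1} |f(x)|.
On span{e_1}, ||e_1|| = 1, so ||f|| = |f(e_1)| / ||e_1||
= |3| / 1 = 3.0000

3.0000


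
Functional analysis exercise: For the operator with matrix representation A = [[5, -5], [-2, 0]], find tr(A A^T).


trace(A * A^T) = sum of squares of all entries
= 5^2 + (-5)^2 + (-2)^2 + 0^2
= 25 + 25 + 4 + 0
= 54

54


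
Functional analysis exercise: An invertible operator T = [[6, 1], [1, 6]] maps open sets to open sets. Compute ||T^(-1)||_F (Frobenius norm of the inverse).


det(T) = 6*6 - 1*1 = 35
T^(-1) = (1/35) * [[6, -1], [-1, 6]] = [[0.1714, -0.0286], [-0.0286, 0.1714]]
||T^(-1)||_F^2 = 0.1714^2 + (-0.0286)^2 + (-0.0286)^2 + 0.1714^2 = 0.0604
||T^(-1)||_F = sqrt(0.0604) = 0.2458

0.2458


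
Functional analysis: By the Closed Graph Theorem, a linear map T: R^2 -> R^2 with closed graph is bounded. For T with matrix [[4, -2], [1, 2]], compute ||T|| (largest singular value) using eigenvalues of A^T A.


A^T A = [[17, -6], [-6, 8]]
trace(A^T A) = 25, det(A^T A) = 100
discriminant = 25^2 - 4*100 = 225
Largest eigenvalue of A^T A = (trace + sqrt(disc))/2 = 20.0000
||T|| = sqrt(20.0000) = 4.4721

4.4721


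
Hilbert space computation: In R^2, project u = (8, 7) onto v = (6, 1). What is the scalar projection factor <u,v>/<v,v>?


Computing <u,v> = 8*6 + 7*1 = 55
Computing <v,v> = 6^2 + 1^2 = 37
Projection coefficient = 55/37 = 1.4865

1.4865


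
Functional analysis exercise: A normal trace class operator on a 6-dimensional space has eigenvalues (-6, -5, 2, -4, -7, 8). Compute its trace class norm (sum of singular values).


For a normal operator, singular values equal |eigenvalues|.
Trace norm = sum |lambda_i| = 6 + 5 + 2 + 4 + 7 + 8
= 32

32


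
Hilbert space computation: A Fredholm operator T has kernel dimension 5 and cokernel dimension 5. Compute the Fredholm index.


The Fredholm index is defined as ind(T) = dim(ker T) - dim(coker T)
= 5 - 5
= 0

0


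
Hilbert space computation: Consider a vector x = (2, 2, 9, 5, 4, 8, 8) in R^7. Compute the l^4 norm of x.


The l^4 norm = (sum |x_i|^4)^(1/4)
Sum of 4th powers = 16 + 16 + 6561 + 625 + 256 + 4096 + 4096 = 15666
||x||_4 = (15666)^(1/4) = 11.1877

11.1877


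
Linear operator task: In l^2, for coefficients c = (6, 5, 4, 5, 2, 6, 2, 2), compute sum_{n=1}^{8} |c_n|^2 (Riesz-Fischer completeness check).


sum |c_n|^2 = 6^2 + 5^2 + 4^2 + 5^2 + 2^2 + 6^2 + 2^2 + 2^2
= 36 + 25 + 16 + 25 + 4 + 36 + 4 + 4
= 150

150


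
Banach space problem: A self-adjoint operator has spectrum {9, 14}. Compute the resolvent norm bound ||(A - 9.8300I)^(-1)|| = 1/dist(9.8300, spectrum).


dist(9.8300, {9, 14}) = min(|9.8300 - 9|, |9.8300 - 14|)
= min(0.8300, 4.1700) = 0.8300
Resolvent bound = 1/0.8300 = 1.2048

1.2048


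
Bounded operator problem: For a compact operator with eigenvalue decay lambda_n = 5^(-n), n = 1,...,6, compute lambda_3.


The eigenvalue formula gives lambda_3 = 1/5^3
= 1/125
= 0.0080

0.0080


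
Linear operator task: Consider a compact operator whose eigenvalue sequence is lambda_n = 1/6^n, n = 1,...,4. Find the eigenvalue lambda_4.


The eigenvalue formula gives lambda_4 = 1/6^4
= 1/1296
= 7.7160e-04

7.7160e-04


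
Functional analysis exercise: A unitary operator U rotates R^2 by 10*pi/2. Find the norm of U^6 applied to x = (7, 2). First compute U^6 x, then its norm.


U is a rotation by theta = 10*pi/2
U^6 = rotation by 6*theta = 60*pi/2 = 0*pi/2 (mod 2*pi)
cos(0*pi/2) = 1.0000, sin(0*pi/2) = 0.0000
U^6 x = (1.0000 * 7 - 0.0000 * 2, 0.0000 * 7 + 1.0000 * 2)
= (7.0000, 2.0000)
||U^6 x|| = sqrt(7.0000^2 + 2.0000^2) = sqrt(53.0000) = 7.2801

7.2801


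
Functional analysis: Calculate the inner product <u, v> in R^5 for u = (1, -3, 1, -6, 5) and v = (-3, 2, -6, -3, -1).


Computing the standard inner product <u, v> = sum u_i * v_i
= 1*-3 + -3*2 + 1*-6 + -6*-3 + 5*-1
= -3 + -6 + -6 + 18 + -5
= -2

-2


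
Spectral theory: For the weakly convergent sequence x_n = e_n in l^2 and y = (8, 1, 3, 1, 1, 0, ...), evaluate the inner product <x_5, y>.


x_5 = e_5 is the standard basis vector with 1 in position 5.
<x_5, y> = y_5 = 1
As n -> infinity, <x_n, y> -> 0, confirming weak convergence of (x_n) to 0.

1


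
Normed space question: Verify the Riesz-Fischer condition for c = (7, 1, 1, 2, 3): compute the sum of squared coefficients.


sum |c_n|^2 = 7^2 + 1^2 + 1^2 + 2^2 + 3^2
= 49 + 1 + 1 + 4 + 9
= 64

64


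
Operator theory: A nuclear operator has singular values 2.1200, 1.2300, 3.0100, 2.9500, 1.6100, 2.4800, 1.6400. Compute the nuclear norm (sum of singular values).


The nuclear norm is the sum of all singular values.
||T||_1 = 2.1200 + 1.2300 + 3.0100 + 2.9500 + 1.6100 + 2.4800 + 1.6400
= 15.0400

15.0400


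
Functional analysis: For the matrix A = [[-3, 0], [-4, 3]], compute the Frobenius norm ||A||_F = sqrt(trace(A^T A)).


||A||_F^2 = sum a_ij^2
= (-3)^2 + 0^2 + (-4)^2 + 3^2
= 9 + 0 + 16 + 9 = 34
||A||_F = sqrt(34) = 5.8310

5.8310


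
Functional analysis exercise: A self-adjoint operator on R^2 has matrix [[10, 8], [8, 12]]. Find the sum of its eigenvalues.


For a self-adjoint (symmetric) matrix, the eigenvalues are real.
The sum of eigenvalues equals the trace of the matrix.
trace = 10 + 12 = 22

22


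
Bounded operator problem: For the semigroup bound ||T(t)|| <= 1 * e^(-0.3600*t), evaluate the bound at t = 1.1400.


||T(1.1400)|| <= 1 * exp(-0.3600 * 1.1400)
= 1 * exp(-0.4104)
= 1 * 0.6634
= 0.6634

0.6634


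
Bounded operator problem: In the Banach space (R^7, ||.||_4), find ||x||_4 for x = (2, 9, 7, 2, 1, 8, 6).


The l^4 norm = (sum |x_i|^4)^(1/4)
Sum of 4th powers = 16 + 6561 + 2401 + 16 + 1 + 4096 + 1296 = 14387
||x||_4 = (14387)^(1/4) = 10.9520

10.9520


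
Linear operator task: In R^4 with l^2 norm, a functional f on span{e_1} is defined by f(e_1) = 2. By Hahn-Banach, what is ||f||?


The norm of f is given by ||f|| = sup_{||x||=1} |f(x)|.
On span{e_1}, ||e_1|| = 1, so ||f|| = |f(e_1)| / ||e_1||
= |2| / 1 = 2.0000

2.0000


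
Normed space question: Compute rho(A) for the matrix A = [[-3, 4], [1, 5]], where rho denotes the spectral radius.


For a 2x2 matrix, eigenvalues satisfy lambda^2 - (trace)*lambda + det = 0
trace = -3 + 5 = 2
det = -3*5 - 4*1 = -19
discriminant = 2^2 - 4*(-19) = 80
spectral radius = max |eigenvalue| = 5.4721

5.4721


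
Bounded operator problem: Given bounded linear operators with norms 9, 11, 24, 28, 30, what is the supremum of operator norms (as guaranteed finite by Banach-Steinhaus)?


By the Uniform Boundedness Principle, the supremum of norms is finite.
sup_k ||T_k|| = max(9, 11, 24, 28, 30) = 30

30


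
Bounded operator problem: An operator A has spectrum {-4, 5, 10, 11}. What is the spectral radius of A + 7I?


Spectrum of A + 7I = {3, 12, 17, 18}
Spectral radius = max |lambda| over the shifted spectrum
= max(3, 12, 17, 18) = 18

18


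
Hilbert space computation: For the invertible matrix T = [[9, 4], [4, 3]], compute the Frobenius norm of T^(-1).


det(T) = 9*3 - 4*4 = 11
T^(-1) = (1/11) * [[3, -4], [-4, 9]] = [[0.2727, -0.3636], [-0.3636, 0.8182]]
||T^(-1)||_F^2 = 0.2727^2 + (-0.3636)^2 + (-0.3636)^2 + 0.8182^2 = 1.0083
||T^(-1)||_F = sqrt(1.0083) = 1.0041

1.0041


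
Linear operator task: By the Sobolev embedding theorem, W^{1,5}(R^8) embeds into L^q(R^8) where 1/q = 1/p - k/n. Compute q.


Using the Sobolev embedding formula: 1/q = 1/p - k/n
1/q = 1/5 - 1/8 = 3/40
q = 1/(3/40) = 40/3 = 13.3333

13.3333


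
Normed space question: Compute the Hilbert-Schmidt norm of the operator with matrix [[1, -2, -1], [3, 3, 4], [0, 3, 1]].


The Hilbert-Schmidt norm is sqrt(sum of squares of all entries).
Sum of squares = 1^2 + (-2)^2 + (-1)^2 + 3^2 + 3^2 + 4^2 + 0^2 + 3^2 + 1^2
= 1 + 4 + 1 + 9 + 9 + 16 + 0 + 9 + 1 = 50
||T||_HS = sqrt(50) = 7.0711

7.0711


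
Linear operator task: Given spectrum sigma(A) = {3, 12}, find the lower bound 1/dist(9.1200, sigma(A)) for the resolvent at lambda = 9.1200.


dist(9.1200, {3, 12}) = min(|9.1200 - 3|, |9.1200 - 12|)
= min(6.1200, 2.8800) = 2.8800
Resolvent bound = 1/2.8800 = 0.3472

0.3472


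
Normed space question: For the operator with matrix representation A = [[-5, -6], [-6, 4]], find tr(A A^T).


trace(A * A^T) = sum of squares of all entries
= (-5)^2 + (-6)^2 + (-6)^2 + 4^2
= 25 + 36 + 36 + 16
= 113

113


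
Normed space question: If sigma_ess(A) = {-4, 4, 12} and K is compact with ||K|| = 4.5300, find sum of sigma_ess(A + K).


By Weyl's theorem, the essential spectrum is invariant under compact perturbations.
sigma_ess(A + K) = sigma_ess(A) = {-4, 4, 12}
Sum = -4 + 4 + 12 = 12

12


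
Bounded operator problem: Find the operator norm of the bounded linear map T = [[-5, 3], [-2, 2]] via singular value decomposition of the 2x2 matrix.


A^T A = [[29, -19], [-19, 13]]
trace(A^T A) = 42, det(A^T A) = 16
discriminant = 42^2 - 4*16 = 1700
Largest eigenvalue of A^T A = (trace + sqrt(disc))/2 = 41.6155
||T|| = sqrt(41.6155) = 6.4510

6.4510


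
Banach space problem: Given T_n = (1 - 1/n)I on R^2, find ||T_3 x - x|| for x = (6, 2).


T_3 x - x = (1 - 1/3)x - x = -x/3
||x|| = sqrt(40) = 6.3246
||T_3 x - x|| = ||x||/3 = 6.3246/3 = 2.1082

2.1082


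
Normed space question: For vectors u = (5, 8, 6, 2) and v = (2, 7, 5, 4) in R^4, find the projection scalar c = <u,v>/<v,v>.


Computing <u,v> = 5*2 + 8*7 + 6*5 + 2*4 = 104
Computing <v,v> = 2^2 + 7^2 + 5^2 + 4^2 = 94
Projection coefficient = 104/94 = 1.1064

1.1064


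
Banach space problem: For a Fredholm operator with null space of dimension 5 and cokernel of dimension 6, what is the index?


The Fredholm index is defined as ind(T) = dim(ker T) - dim(coker T)
= 5 - 6
= -1

-1


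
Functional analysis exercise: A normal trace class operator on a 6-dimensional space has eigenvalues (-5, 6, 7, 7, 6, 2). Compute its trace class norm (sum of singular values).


For a normal operator, singular values equal |eigenvalues|.
Trace norm = sum |lambda_i| = 5 + 6 + 7 + 7 + 6 + 2
= 33

33


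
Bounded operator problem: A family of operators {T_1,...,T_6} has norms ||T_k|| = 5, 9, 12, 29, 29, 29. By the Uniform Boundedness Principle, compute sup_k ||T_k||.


By the Uniform Boundedness Principle, the supremum of norms is finite.
sup_k ||T_k|| = max(5, 9, 12, 29, 29, 29) = 29

29


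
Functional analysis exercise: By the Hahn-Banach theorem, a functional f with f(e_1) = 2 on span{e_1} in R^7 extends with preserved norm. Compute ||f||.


The norm of f is given by ||f|| = sup_{||x||=1} |f(x)|.
On span{e_1}, ||e_1|| = 1, so ||f|| = |f(e_1)| / ||e_1||
= |2| / 1 = 2.0000

2.0000


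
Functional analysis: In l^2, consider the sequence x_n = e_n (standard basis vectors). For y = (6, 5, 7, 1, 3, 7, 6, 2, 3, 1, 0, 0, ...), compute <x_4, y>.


x_4 = e_4 is the standard basis vector with 1 in position 4.
<x_4, y> = y_4 = 1
As n -> infinity, <x_n, y> -> 0, confirming weak convergence of (x_n) to 0.

1


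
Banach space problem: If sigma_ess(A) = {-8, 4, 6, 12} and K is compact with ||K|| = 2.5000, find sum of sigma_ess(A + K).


By Weyl's theorem, the essential spectrum is invariant under compact perturbations.
sigma_ess(A + K) = sigma_ess(A) = {-8, 4, 6, 12}
Sum = -8 + 4 + 6 + 12 = 14

14


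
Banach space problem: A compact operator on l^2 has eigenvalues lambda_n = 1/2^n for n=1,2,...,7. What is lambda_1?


The eigenvalue formula gives lambda_1 = 1/2^1
= 1/2
= 0.5000

0.5000


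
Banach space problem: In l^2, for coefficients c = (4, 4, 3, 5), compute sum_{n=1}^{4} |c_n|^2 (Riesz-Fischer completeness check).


sum |c_n|^2 = 4^2 + 4^2 + 3^2 + 5^2
= 16 + 16 + 9 + 25
= 66

66


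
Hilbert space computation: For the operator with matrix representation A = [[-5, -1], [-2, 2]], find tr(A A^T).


trace(A * A^T) = sum of squares of all entries
= (-5)^2 + (-1)^2 + (-2)^2 + 2^2
= 25 + 1 + 4 + 4
= 34

34


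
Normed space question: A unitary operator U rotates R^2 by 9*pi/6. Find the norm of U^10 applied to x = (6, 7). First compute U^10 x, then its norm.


U is a rotation by theta = 9*pi/6
U^10 = rotation by 10*theta = 90*pi/6 = 6*pi/6 (mod 2*pi)
cos(6*pi/6) = -1.0000, sin(6*pi/6) = 0.0000
U^10 x = (-1.0000 * 6 - 0.0000 * 7, 0.0000 * 6 + -1.0000 * 7)
= (-6.0000, -7.0000)
||U^10 x|| = sqrt((-6.0000)^2 + (-7.0000)^2) = sqrt(85.0000) = 9.2195

9.2195


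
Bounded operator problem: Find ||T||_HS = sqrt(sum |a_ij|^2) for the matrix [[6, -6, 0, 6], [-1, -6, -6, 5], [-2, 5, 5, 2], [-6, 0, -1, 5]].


The Hilbert-Schmidt norm is sqrt(sum of squares of all entries).
Sum of squares = 6^2 + (-6)^2 + 0^2 + 6^2 + (-1)^2 + (-6)^2 + (-6)^2 + 5^2 + (-2)^2 + 5^2 + 5^2 + 2^2 + (-6)^2 + 0^2 + (-1)^2 + 5^2
= 36 + 36 + 0 + 36 + 1 + 36 + 36 + 25 + 4 + 25 + 25 + 4 + 36 + 0 + 1 + 25 = 326
||T||_HS = sqrt(326) = 18.0555

18.0555


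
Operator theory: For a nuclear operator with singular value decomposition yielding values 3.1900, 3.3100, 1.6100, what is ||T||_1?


The nuclear norm is the sum of all singular values.
||T||_1 = 3.1900 + 3.3100 + 1.6100
= 8.1100

8.1100


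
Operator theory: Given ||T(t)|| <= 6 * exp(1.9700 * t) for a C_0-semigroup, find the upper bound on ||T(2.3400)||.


||T(2.3400)|| <= 6 * exp(1.9700 * 2.3400)
= 6 * exp(4.6098)
= 6 * 100.4641
= 602.7843

602.7843


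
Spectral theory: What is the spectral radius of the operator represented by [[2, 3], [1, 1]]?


For a 2x2 matrix, eigenvalues satisfy lambda^2 - (trace)*lambda + det = 0
trace = 2 + 1 = 3
det = 2*1 - 3*1 = -1
discriminant = 3^2 - 4*(-1) = 13
spectral radius = max |eigenvalue| = 3.3028

3.3028


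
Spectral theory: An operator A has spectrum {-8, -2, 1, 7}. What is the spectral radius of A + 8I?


Spectrum of A + 8I = {0, 6, 9, 15}
Spectral radius = max |lambda| over the shifted spectrum
= max(0, 6, 9, 15) = 15

15


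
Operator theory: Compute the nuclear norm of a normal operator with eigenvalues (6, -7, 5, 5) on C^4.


For a normal operator, singular values equal |eigenvalues|.
Trace norm = sum |lambda_i| = 6 + 7 + 5 + 5
= 23

23


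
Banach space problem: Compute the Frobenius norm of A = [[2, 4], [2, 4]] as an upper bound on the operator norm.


||A||_F^2 = sum a_ij^2
= 2^2 + 4^2 + 2^2 + 4^2
= 4 + 16 + 4 + 16 = 40
||A||_F = sqrt(40) = 6.3246

6.3246


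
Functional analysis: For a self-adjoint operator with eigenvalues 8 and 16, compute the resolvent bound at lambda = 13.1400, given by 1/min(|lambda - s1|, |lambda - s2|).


dist(13.1400, {8, 16}) = min(|13.1400 - 8|, |13.1400 - 16|)
= min(5.1400, 2.8600) = 2.8600
Resolvent bound = 1/2.8600 = 0.3497

0.3497


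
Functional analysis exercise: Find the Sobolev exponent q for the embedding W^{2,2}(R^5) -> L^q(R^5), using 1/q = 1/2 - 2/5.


Using the Sobolev embedding formula: 1/q = 1/p - k/n
1/q = 1/2 - 2/5 = 1/10
q = 1/(1/10) = 10

10.0000


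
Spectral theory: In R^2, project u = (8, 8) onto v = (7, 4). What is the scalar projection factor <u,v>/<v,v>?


Computing <u,v> = 8*7 + 8*4 = 88
Computing <v,v> = 7^2 + 4^2 = 65
Projection coefficient = 88/65 = 1.3538

1.3538


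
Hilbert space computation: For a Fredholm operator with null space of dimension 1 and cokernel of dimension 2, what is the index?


The Fredholm index is defined as ind(T) = dim(ker T) - dim(coker T)
= 1 - 2
= -1

-1


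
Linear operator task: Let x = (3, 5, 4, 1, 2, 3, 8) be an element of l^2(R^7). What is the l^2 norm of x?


The l^2 norm = (sum |x_i|^2)^(1/2)
Sum of 2th powers = 9 + 25 + 16 + 1 + 4 + 9 + 64 = 128
||x||_2 = (128)^(1/2) = 11.3137

11.3137


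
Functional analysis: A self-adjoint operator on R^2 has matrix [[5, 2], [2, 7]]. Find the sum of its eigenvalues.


For a self-adjoint (symmetric) matrix, the eigenvalues are real.
The sum of eigenvalues equals the trace of the matrix.
trace = 5 + 7 = 12

12


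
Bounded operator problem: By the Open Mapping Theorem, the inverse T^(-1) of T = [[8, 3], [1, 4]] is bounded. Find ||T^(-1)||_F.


det(T) = 8*4 - 3*1 = 29
T^(-1) = (1/29) * [[4, -3], [-1, 8]] = [[0.1379, -0.1034], [-0.0345, 0.2759]]
||T^(-1)||_F^2 = 0.1379^2 + (-0.1034)^2 + (-0.0345)^2 + 0.2759^2 = 0.1070
||T^(-1)||_F = sqrt(0.1070) = 0.3271

0.3271


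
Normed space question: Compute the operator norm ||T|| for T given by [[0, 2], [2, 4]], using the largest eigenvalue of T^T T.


A^T A = [[4, 8], [8, 20]]
trace(A^T A) = 24, det(A^T A) = 16
discriminant = 24^2 - 4*16 = 512
Largest eigenvalue of A^T A = (trace + sqrt(disc))/2 = 23.3137
||T|| = sqrt(23.3137) = 4.8284

4.8284


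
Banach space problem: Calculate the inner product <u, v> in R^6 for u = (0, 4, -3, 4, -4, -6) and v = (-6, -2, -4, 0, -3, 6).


Computing the standard inner product <u, v> = sum u_i * v_i
= 0*-6 + 4*-2 + -3*-4 + 4*0 + -4*-3 + -6*6
= 0 + -8 + 12 + 0 + 12 + -36
= -20

-20


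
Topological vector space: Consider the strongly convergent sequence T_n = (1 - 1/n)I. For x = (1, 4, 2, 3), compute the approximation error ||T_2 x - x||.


T_2 x - x = (1 - 1/2)x - x = -x/2
||x|| = sqrt(30) = 5.4772
||T_2 x - x|| = ||x||/2 = 5.4772/2 = 2.7386

2.7386


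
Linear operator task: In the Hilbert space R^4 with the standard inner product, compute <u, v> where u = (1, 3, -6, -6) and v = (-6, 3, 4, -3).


Computing the standard inner product <u, v> = sum u_i * v_i
= 1*-6 + 3*3 + -6*4 + -6*-3
= -6 + 9 + -24 + 18
= -3

-3


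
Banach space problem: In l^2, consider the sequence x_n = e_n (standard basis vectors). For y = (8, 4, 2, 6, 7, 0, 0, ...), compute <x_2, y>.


x_2 = e_2 is the standard basis vector with 1 in position 2.
<x_2, y> = y_2 = 4
As n -> infinity, <x_n, y> -> 0, confirming weak convergence of (x_n) to 0.

4


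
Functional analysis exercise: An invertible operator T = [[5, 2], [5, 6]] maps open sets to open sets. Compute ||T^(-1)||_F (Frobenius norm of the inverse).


det(T) = 5*6 - 2*5 = 20
T^(-1) = (1/20) * [[6, -2], [-5, 5]] = [[0.3000, -0.1000], [-0.2500, 0.2500]]
||T^(-1)||_F^2 = 0.3000^2 + (-0.1000)^2 + (-0.2500)^2 + 0.2500^2 = 0.2250
||T^(-1)||_F = sqrt(0.2250) = 0.4743

0.4743


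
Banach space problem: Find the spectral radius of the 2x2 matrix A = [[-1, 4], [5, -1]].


For a 2x2 matrix, eigenvalues satisfy lambda^2 - (trace)*lambda + det = 0
trace = -1 + -1 = -2
det = -1*-1 - 4*5 = -19
discriminant = (-2)^2 - 4*(-19) = 80
spectral radius = max |eigenvalue| = 5.4721

5.4721


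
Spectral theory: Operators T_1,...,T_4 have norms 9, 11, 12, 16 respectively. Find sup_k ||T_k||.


By the Uniform Boundedness Principle, the supremum of norms is finite.
sup_k ||T_k|| = max(9, 11, 12, 16) = 16

16


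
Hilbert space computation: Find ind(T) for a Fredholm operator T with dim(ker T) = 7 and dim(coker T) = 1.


The Fredholm index is defined as ind(T) = dim(ker T) - dim(coker T)
= 7 - 1
= 6

6


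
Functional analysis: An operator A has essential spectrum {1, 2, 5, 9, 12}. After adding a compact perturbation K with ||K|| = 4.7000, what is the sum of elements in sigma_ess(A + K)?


By Weyl's theorem, the essential spectrum is invariant under compact perturbations.
sigma_ess(A + K) = sigma_ess(A) = {1, 2, 5, 9, 12}
Sum = 1 + 2 + 5 + 9 + 12 = 29

29


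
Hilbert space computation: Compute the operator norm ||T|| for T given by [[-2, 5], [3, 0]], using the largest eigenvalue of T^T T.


A^T A = [[13, -10], [-10, 25]]
trace(A^T A) = 38, det(A^T A) = 225
discriminant = 38^2 - 4*225 = 544
Largest eigenvalue of A^T A = (trace + sqrt(disc))/2 = 30.6619
||T|| = sqrt(30.6619) = 5.5373

5.5373


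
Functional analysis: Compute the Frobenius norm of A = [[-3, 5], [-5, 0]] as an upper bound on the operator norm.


||A||_F^2 = sum a_ij^2
= (-3)^2 + 5^2 + (-5)^2 + 0^2
= 9 + 25 + 25 + 0 = 59
||A||_F = sqrt(59) = 7.6811

7.6811


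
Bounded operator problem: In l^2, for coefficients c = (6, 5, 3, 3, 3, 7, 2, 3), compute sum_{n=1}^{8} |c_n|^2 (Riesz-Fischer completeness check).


sum |c_n|^2 = 6^2 + 5^2 + 3^2 + 3^2 + 3^2 + 7^2 + 2^2 + 3^2
= 36 + 25 + 9 + 9 + 9 + 49 + 4 + 9
= 150

150


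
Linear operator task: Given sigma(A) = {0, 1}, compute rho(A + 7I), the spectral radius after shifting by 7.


Spectrum of A + 7I = {7, 8}
Spectral radius = max |lambda| over the shifted spectrum
= max(7, 8) = 8

8


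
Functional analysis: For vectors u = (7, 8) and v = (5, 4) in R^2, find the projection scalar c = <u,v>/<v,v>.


Computing <u,v> = 7*5 + 8*4 = 67
Computing <v,v> = 5^2 + 4^2 = 41
Projection coefficient = 67/41 = 1.6341

1.6341


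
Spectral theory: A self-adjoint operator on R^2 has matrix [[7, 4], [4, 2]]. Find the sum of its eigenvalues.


For a self-adjoint (symmetric) matrix, the eigenvalues are real.
The sum of eigenvalues equals the trace of the matrix.
trace = 7 + 2 = 9

9


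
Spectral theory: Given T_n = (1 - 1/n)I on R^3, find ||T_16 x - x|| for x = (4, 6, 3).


T_16 x - x = (1 - 1/16)x - x = -x/16
||x|| = sqrt(61) = 7.8102
||T_16 x - x|| = ||x||/16 = 7.8102/16 = 0.4881

0.4881


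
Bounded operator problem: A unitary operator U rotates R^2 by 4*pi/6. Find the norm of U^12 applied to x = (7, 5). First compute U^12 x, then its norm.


U is a rotation by theta = 4*pi/6
U^12 = rotation by 12*theta = 48*pi/6 = 0*pi/6 (mod 2*pi)
cos(0*pi/6) = 1.0000, sin(0*pi/6) = 0.0000
U^12 x = (1.0000 * 7 - 0.0000 * 5, 0.0000 * 7 + 1.0000 * 5)
= (7.0000, 5.0000)
||U^12 x|| = sqrt(7.0000^2 + 5.0000^2) = sqrt(74.0000) = 8.6023

8.6023


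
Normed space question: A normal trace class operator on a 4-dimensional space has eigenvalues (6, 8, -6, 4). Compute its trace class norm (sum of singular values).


For a normal operator, singular values equal |eigenvalues|.
Trace norm = sum |lambda_i| = 6 + 8 + 6 + 4
= 24

24


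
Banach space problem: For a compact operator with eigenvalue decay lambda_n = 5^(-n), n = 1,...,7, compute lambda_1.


The eigenvalue formula gives lambda_1 = 1/5^1
= 1/5
= 0.2000

0.2000


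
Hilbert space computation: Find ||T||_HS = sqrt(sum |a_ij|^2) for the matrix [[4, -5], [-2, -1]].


The Hilbert-Schmidt norm is sqrt(sum of squares of all entries).
Sum of squares = 4^2 + (-5)^2 + (-2)^2 + (-1)^2
= 16 + 25 + 4 + 1 = 46
||T||_HS = sqrt(46) = 6.7823

6.7823


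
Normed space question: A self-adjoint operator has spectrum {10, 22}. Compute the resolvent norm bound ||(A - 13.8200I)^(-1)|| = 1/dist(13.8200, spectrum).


dist(13.8200, {10, 22}) = min(|13.8200 - 10|, |13.8200 - 22|)
= min(3.8200, 8.1800) = 3.8200
Resolvent bound = 1/3.8200 = 0.2618

0.2618


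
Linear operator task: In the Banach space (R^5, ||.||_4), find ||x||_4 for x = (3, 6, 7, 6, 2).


The l^4 norm = (sum |x_i|^4)^(1/4)
Sum of 4th powers = 81 + 1296 + 2401 + 1296 + 16 = 5090
||x||_4 = (5090)^(1/4) = 8.4466

8.4466


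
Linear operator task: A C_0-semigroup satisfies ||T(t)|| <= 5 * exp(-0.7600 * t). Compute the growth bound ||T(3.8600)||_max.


||T(3.8600)|| <= 5 * exp(-0.7600 * 3.8600)
= 5 * exp(-2.9336)
= 5 * 0.0532
= 0.2660

0.2660


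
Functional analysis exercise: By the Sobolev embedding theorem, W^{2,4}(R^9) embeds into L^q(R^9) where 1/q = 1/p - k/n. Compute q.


Using the Sobolev embedding formula: 1/q = 1/p - k/n
1/q = 1/4 - 2/9 = 1/36
q = 1/(1/36) = 36

36.0000


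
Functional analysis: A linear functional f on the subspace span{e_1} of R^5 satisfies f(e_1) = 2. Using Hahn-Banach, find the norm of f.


The norm of f is given by ||f|| = sup_{||x||=1} |f(x)|.
On span{e_1}, ||e_1|| = 1, so ||f|| = |f(e_1)| / ||e_1||
= |2| / 1 = 2.0000

2.0000


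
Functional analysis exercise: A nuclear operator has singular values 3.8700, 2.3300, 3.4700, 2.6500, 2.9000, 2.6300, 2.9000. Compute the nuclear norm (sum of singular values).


The nuclear norm is the sum of all singular values.
||T||_1 = 3.8700 + 2.3300 + 3.4700 + 2.6500 + 2.9000 + 2.6300 + 2.9000
= 20.7500

20.7500


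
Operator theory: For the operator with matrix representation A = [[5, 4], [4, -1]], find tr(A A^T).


trace(A * A^T) = sum of squares of all entries
= 5^2 + 4^2 + 4^2 + (-1)^2
= 25 + 16 + 16 + 1
= 58

58


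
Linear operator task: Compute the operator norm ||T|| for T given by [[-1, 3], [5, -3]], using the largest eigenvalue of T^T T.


A^T A = [[26, -18], [-18, 18]]
trace(A^T A) = 44, det(A^T A) = 144
discriminant = 44^2 - 4*144 = 1360
Largest eigenvalue of A^T A = (trace + sqrt(disc))/2 = 40.4391
||T|| = sqrt(40.4391) = 6.3592

6.3592


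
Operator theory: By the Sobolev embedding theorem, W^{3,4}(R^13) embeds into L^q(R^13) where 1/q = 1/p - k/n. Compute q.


Using the Sobolev embedding formula: 1/q = 1/p - k/n
1/q = 1/4 - 3/13 = 1/52
q = 1/(1/52) = 52

52.0000


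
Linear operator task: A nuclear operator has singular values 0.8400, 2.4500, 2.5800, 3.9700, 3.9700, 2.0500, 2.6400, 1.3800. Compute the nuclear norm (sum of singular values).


The nuclear norm is the sum of all singular values.
||T||_1 = 0.8400 + 2.4500 + 2.5800 + 3.9700 + 3.9700 + 2.0500 + 2.6400 + 1.3800
= 19.8800

19.8800


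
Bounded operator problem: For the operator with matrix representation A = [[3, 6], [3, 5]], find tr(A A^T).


trace(A * A^T) = sum of squares of all entries
= 3^2 + 6^2 + 3^2 + 5^2
= 9 + 36 + 9 + 25
= 79

79


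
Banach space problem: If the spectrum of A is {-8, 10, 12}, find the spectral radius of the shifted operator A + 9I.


Spectrum of A + 9I = {1, 19, 21}
Spectral radius = max |lambda| over the shifted spectrum
= max(1, 19, 21) = 21

21


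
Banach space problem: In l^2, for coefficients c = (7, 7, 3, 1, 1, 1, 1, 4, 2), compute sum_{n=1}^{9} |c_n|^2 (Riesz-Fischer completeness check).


sum |c_n|^2 = 7^2 + 7^2 + 3^2 + 1^2 + 1^2 + 1^2 + 1^2 + 4^2 + 2^2
= 49 + 49 + 9 + 1 + 1 + 1 + 1 + 16 + 4
= 131

131


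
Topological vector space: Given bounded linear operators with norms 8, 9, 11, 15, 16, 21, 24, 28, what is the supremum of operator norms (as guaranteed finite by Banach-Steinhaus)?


By the Uniform Boundedness Principle, the supremum of norms is finite.
sup_k ||T_k|| = max(8, 9, 11, 15, 16, 21, 24, 28) = 28

28


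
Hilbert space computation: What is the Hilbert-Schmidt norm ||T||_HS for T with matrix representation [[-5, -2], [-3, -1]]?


The Hilbert-Schmidt norm is sqrt(sum of squares of all entries).
Sum of squares = (-5)^2 + (-2)^2 + (-3)^2 + (-1)^2
= 25 + 4 + 9 + 1 = 39
||T||_HS = sqrt(39) = 6.2450

6.2450


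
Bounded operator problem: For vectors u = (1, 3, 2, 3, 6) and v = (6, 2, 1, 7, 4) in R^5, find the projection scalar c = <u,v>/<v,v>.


Computing <u,v> = 1*6 + 3*2 + 2*1 + 3*7 + 6*4 = 59
Computing <v,v> = 6^2 + 2^2 + 1^2 + 7^2 + 4^2 = 106
Projection coefficient = 59/106 = 0.5566

0.5566


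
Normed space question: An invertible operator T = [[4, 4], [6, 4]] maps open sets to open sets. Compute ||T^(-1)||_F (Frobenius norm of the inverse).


det(T) = 4*4 - 4*6 = -8
T^(-1) = (1/-8) * [[4, -4], [-6, 4]] = [[-0.5000, 0.5000], [0.7500, -0.5000]]
||T^(-1)||_F^2 = (-0.5000)^2 + 0.5000^2 + 0.7500^2 + (-0.5000)^2 = 1.3125
||T^(-1)||_F = sqrt(1.3125) = 1.1456

1.1456


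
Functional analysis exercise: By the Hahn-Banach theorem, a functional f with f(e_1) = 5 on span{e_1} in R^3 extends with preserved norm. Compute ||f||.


The norm of f is given by ||f|| = sup_{||x||=1} |f(x)|.
On span{e_1}, ||e_1|| = 1, so ||f|| = |f(e_1)| / ||e_1||
= |5| / 1 = 5.0000

5.0000


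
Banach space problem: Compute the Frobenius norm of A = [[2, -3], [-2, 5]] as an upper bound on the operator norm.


||A||_F^2 = sum a_ij^2
= 2^2 + (-3)^2 + (-2)^2 + 5^2
= 4 + 9 + 4 + 25 = 42
||A||_F = sqrt(42) = 6.4807

6.4807


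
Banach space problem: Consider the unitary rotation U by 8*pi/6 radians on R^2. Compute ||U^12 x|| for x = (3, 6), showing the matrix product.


U is a rotation by theta = 8*pi/6
U^12 = rotation by 12*theta = 96*pi/6 = 0*pi/6 (mod 2*pi)
cos(0*pi/6) = 1.0000, sin(0*pi/6) = 0.0000
U^12 x = (1.0000 * 3 - 0.0000 * 6, 0.0000 * 3 + 1.0000 * 6)
= (3.0000, 6.0000)
||U^12 x|| = sqrt(3.0000^2 + 6.0000^2) = sqrt(45.0000) = 6.7082

6.7082


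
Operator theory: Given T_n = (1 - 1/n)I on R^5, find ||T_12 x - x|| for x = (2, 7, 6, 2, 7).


T_12 x - x = (1 - 1/12)x - x = -x/12
||x|| = sqrt(142) = 11.9164
||T_12 x - x|| = ||x||/12 = 11.9164/12 = 0.9930

0.9930


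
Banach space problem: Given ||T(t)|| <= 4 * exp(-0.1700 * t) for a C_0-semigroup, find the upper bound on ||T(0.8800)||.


||T(0.8800)|| <= 4 * exp(-0.1700 * 0.8800)
= 4 * exp(-0.1496)
= 4 * 0.8611
= 3.4442

3.4442


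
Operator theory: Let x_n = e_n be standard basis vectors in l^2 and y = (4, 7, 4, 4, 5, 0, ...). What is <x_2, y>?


x_2 = e_2 is the standard basis vector with 1 in position 2.
<x_2, y> = y_2 = 7
As n -> infinity, <x_n, y> -> 0, confirming weak convergence of (x_n) to 0.

7


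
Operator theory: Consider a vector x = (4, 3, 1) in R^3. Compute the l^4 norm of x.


The l^4 norm = (sum |x_i|^4)^(1/4)
Sum of 4th powers = 256 + 81 + 1 = 338
||x||_4 = (338)^(1/4) = 4.2877

4.2877


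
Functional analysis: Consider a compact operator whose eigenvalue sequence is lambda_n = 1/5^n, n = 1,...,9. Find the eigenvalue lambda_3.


The eigenvalue formula gives lambda_3 = 1/5^3
= 1/125
= 0.0080

0.0080


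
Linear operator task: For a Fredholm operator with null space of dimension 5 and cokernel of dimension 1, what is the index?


The Fredholm index is defined as ind(T) = dim(ker T) - dim(coker T)
= 5 - 1
= 4

4


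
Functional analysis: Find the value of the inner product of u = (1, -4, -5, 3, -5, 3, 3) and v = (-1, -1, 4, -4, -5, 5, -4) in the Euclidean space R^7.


Computing the standard inner product <u, v> = sum u_i * v_i
= 1*-1 + -4*-1 + -5*4 + 3*-4 + -5*-5 + 3*5 + 3*-4
= -1 + 4 + -20 + -12 + 25 + 15 + -12
= -1

-1


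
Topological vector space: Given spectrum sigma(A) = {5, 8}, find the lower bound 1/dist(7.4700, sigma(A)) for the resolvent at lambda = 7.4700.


dist(7.4700, {5, 8}) = min(|7.4700 - 5|, |7.4700 - 8|)
= min(2.4700, 0.5300) = 0.5300
Resolvent bound = 1/0.5300 = 1.8868

1.8868


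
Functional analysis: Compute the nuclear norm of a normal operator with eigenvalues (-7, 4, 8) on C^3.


For a normal operator, singular values equal |eigenvalues|.
Trace norm = sum |lambda_i| = 7 + 4 + 8
= 19

19


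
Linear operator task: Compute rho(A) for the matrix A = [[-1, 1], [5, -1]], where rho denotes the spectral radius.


For a 2x2 matrix, eigenvalues satisfy lambda^2 - (trace)*lambda + det = 0
trace = -1 + -1 = -2
det = -1*-1 - 1*5 = -4
discriminant = (-2)^2 - 4*(-4) = 20
spectral radius = max |eigenvalue| = 3.2361

3.2361


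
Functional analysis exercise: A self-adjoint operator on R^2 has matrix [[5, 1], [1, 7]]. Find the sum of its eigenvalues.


For a self-adjoint (symmetric) matrix, the eigenvalues are real.
The sum of eigenvalues equals the trace of the matrix.
trace = 5 + 7 = 12

12


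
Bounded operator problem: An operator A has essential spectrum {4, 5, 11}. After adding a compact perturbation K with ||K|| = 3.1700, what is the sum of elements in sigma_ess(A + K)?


By Weyl's theorem, the essential spectrum is invariant under compact perturbations.
sigma_ess(A + K) = sigma_ess(A) = {4, 5, 11}
Sum = 4 + 5 + 11 = 20

20


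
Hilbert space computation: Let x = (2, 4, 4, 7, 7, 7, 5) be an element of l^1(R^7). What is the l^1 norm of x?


The l^1 norm equals the sum of absolute values of all components.
||x||_1 = 2 + 4 + 4 + 7 + 7 + 7 + 5
= 36

36.0000


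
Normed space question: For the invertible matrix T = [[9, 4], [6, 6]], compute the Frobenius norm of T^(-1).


det(T) = 9*6 - 4*6 = 30
T^(-1) = (1/30) * [[6, -4], [-6, 9]] = [[0.2000, -0.1333], [-0.2000, 0.3000]]
||T^(-1)||_F^2 = 0.2000^2 + (-0.1333)^2 + (-0.2000)^2 + 0.3000^2 = 0.1878
||T^(-1)||_F = sqrt(0.1878) = 0.4333

0.4333


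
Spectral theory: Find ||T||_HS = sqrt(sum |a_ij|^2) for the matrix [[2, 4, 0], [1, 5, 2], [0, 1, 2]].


The Hilbert-Schmidt norm is sqrt(sum of squares of all entries).
Sum of squares = 2^2 + 4^2 + 0^2 + 1^2 + 5^2 + 2^2 + 0^2 + 1^2 + 2^2
= 4 + 16 + 0 + 1 + 25 + 4 + 0 + 1 + 4 = 55
||T||_HS = sqrt(55) = 7.4162

7.4162


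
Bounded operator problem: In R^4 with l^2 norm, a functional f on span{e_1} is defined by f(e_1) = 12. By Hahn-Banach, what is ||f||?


The norm of f is given by ||f|| = sup_{||x||=1} |f(x)|.
On span{e_1}, ||e_1|| = 1, so ||f|| = |f(e_1)| / ||e_1||
= |12| / 1 = 12.0000

12.0000


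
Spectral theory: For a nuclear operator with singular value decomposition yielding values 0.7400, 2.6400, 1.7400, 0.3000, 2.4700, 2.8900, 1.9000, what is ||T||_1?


The nuclear norm is the sum of all singular values.
||T||_1 = 0.7400 + 2.6400 + 1.7400 + 0.3000 + 2.4700 + 2.8900 + 1.9000
= 12.6800

12.6800


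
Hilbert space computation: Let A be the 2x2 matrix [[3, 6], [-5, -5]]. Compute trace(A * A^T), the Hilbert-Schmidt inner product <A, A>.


trace(A * A^T) = sum of squares of all entries
= 3^2 + 6^2 + (-5)^2 + (-5)^2
= 9 + 36 + 25 + 25
= 95

95


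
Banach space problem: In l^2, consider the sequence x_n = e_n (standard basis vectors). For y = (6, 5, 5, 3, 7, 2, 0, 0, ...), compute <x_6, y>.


x_6 = e_6 is the standard basis vector with 1 in position 6.
<x_6, y> = y_6 = 2
As n -> infinity, <x_n, y> -> 0, confirming weak convergence of (x_n) to 0.

2


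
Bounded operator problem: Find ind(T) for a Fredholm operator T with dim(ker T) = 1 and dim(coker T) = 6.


The Fredholm index is defined as ind(T) = dim(ker T) - dim(coker T)
= 1 - 6
= -5

-5


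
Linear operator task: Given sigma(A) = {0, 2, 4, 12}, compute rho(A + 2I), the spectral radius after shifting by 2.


Spectrum of A + 2I = {2, 4, 6, 14}
Spectral radius = max |lambda| over the shifted spectrum
= max(2, 4, 6, 14) = 14

14


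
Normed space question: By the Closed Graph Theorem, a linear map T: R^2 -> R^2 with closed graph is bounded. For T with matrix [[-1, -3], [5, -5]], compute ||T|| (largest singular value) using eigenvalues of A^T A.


A^T A = [[26, -22], [-22, 34]]
trace(A^T A) = 60, det(A^T A) = 400
discriminant = 60^2 - 4*400 = 2000
Largest eigenvalue of A^T A = (trace + sqrt(disc))/2 = 52.3607
||T|| = sqrt(52.3607) = 7.2361

7.2361


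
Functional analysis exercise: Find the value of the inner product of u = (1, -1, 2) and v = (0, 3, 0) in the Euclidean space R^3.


Computing the standard inner product <u, v> = sum u_i * v_i
= 1*0 + -1*3 + 2*0
= 0 + -3 + 0
= -3

-3


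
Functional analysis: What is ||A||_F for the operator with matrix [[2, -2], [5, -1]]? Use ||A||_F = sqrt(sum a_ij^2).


||A||_F^2 = sum a_ij^2
= 2^2 + (-2)^2 + 5^2 + (-1)^2
= 4 + 4 + 25 + 1 = 34
||A||_F = sqrt(34) = 5.8310

5.8310


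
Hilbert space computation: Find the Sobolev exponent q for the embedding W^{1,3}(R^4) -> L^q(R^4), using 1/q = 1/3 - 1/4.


Using the Sobolev embedding formula: 1/q = 1/p - k/n
1/q = 1/3 - 1/4 = 1/12
q = 1/(1/12) = 12

12.0000


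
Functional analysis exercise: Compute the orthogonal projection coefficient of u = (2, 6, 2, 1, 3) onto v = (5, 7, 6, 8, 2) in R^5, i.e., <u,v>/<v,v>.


Computing <u,v> = 2*5 + 6*7 + 2*6 + 1*8 + 3*2 = 78
Computing <v,v> = 5^2 + 7^2 + 6^2 + 8^2 + 2^2 = 178
Projection coefficient = 78/178 = 0.4382

0.4382


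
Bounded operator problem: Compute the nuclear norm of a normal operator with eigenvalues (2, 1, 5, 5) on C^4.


For a normal operator, singular values equal |eigenvalues|.
Trace norm = sum |lambda_i| = 2 + 1 + 5 + 5
= 13

13


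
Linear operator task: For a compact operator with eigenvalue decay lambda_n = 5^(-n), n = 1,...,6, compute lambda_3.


The eigenvalue formula gives lambda_3 = 1/5^3
= 1/125
= 0.0080

0.0080


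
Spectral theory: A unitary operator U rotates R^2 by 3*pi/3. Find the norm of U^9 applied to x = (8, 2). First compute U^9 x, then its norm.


U is a rotation by theta = 3*pi/3
U^9 = rotation by 9*theta = 27*pi/3 = 3*pi/3 (mod 2*pi)
cos(3*pi/3) = -1.0000, sin(3*pi/3) = 0.0000
U^9 x = (-1.0000 * 8 - 0.0000 * 2, 0.0000 * 8 + -1.0000 * 2)
= (-8.0000, -2.0000)
||U^9 x|| = sqrt((-8.0000)^2 + (-2.0000)^2) = sqrt(68.0000) = 8.2462

8.2462


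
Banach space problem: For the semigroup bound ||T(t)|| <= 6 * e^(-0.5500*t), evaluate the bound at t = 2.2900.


||T(2.2900)|| <= 6 * exp(-0.5500 * 2.2900)
= 6 * exp(-1.2595)
= 6 * 0.2838
= 1.7028

1.7028


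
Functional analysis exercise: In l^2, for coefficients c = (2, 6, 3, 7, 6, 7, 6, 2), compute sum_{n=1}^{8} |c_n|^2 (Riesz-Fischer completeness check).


sum |c_n|^2 = 2^2 + 6^2 + 3^2 + 7^2 + 6^2 + 7^2 + 6^2 + 2^2
= 4 + 36 + 9 + 49 + 36 + 49 + 36 + 4
= 223

223


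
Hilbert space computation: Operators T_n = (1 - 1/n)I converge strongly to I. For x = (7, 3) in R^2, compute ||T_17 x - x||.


T_17 x - x = (1 - 1/17)x - x = -x/17
||x|| = sqrt(58) = 7.6158
||T_17 x - x|| = ||x||/17 = 7.6158/17 = 0.4480

0.4480


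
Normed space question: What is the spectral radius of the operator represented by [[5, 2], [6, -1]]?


For a 2x2 matrix, eigenvalues satisfy lambda^2 - (trace)*lambda + det = 0
trace = 5 + -1 = 4
det = 5*-1 - 2*6 = -17
discriminant = 4^2 - 4*(-17) = 84
spectral radius = max |eigenvalue| = 6.5826

6.5826


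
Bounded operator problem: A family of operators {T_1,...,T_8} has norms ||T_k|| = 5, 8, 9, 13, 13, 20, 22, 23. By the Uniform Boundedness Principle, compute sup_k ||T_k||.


By the Uniform Boundedness Principle, the supremum of norms is finite.
sup_k ||T_k|| = max(5, 8, 9, 13, 13, 20, 22, 23) = 23

23


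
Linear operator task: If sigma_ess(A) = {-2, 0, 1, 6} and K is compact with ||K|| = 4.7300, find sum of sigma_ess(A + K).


By Weyl's theorem, the essential spectrum is invariant under compact perturbations.
sigma_ess(A + K) = sigma_ess(A) = {-2, 0, 1, 6}
Sum = -2 + 0 + 1 + 6 = 5

5


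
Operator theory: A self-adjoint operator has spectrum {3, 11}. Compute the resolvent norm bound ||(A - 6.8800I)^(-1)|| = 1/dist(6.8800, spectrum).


dist(6.8800, {3, 11}) = min(|6.8800 - 3|, |6.8800 - 11|)
= min(3.8800, 4.1200) = 3.8800
Resolvent bound = 1/3.8800 = 0.2577

0.2577


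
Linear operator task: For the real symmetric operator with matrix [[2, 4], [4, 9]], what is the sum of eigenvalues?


For a self-adjoint (symmetric) matrix, the eigenvalues are real.
The sum of eigenvalues equals the trace of the matrix.
trace = 2 + 9 = 11

11


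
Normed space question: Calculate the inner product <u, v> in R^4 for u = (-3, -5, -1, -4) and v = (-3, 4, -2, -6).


Computing the standard inner product <u, v> = sum u_i * v_i
= -3*-3 + -5*4 + -1*-2 + -4*-6
= 9 + -20 + 2 + 24
= 15

15


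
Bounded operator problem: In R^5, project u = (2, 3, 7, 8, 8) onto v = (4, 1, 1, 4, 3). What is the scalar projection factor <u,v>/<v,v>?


Computing <u,v> = 2*4 + 3*1 + 7*1 + 8*4 + 8*3 = 74
Computing <v,v> = 4^2 + 1^2 + 1^2 + 4^2 + 3^2 = 43
Projection coefficient = 74/43 = 1.7209

1.7209


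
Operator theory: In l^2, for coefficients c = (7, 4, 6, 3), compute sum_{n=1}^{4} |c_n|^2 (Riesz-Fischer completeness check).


sum |c_n|^2 = 7^2 + 4^2 + 6^2 + 3^2
= 49 + 16 + 36 + 9
= 110

110


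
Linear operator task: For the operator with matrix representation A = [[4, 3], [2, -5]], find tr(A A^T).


trace(A * A^T) = sum of squares of all entries
= 4^2 + 3^2 + 2^2 + (-5)^2
= 16 + 9 + 4 + 25
= 54

54


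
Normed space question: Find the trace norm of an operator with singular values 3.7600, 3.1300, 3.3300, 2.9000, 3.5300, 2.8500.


The nuclear norm is the sum of all singular values.
||T||_1 = 3.7600 + 3.1300 + 3.3300 + 2.9000 + 3.5300 + 2.8500
= 19.5000

19.5000
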